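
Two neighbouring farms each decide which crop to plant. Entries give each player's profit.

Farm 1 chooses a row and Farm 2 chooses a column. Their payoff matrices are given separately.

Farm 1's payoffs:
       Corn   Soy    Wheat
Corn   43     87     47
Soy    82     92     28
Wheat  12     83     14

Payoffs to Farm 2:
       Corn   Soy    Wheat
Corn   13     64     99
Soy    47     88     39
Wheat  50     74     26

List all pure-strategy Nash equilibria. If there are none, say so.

Pure-strategy Nash equilibria: (Corn, Wheat), (Soy, Soy)

(Corn, Corn): Farm 1 can switch to Soy (43 → 82). Not NE.
(Corn, Soy): Farm 1 can switch to Soy (87 → 92). Not NE.
(Corn, Wheat): Farm 1 gets 47, best alternative 28; Farm 2 gets 99, best alternative 64. No profitable deviation — NE.
(Soy, Corn): Farm 2 can switch to Soy (47 → 88). Not NE.
(Soy, Soy): Farm 1 gets 92, best alternative 87; Farm 2 gets 88, best alternative 47. No profitable deviation — NE.
(Soy, Wheat): Farm 1 can switch to Corn (28 → 47). Not NE.
(Wheat, Corn): Farm 1 can switch to Corn (12 → 43). Not NE.
(Wheat, Soy): Farm 1 can switch to Corn (83 → 87). Not NE.
(Wheat, Wheat): Farm 1 can switch to Corn (14 → 47). Not NE.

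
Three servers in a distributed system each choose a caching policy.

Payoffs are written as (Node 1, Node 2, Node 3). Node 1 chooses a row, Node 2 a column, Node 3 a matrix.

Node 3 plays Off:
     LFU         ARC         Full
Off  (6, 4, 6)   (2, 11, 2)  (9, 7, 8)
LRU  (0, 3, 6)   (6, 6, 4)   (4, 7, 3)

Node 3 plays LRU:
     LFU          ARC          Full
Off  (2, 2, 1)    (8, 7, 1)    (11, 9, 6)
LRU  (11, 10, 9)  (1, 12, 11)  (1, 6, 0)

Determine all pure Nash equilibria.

There is no pure-strategy Nash equilibrium.

(Off, LFU, Off): Node 2 can switch to ARC (4 → 11). Not NE.
(Off, LFU, LRU): Node 1 can switch to LRU (2 → 11). Not NE.
(Off, ARC, Off): Node 1 can switch to LRU (2 → 6). Not NE.
(Off, ARC, LRU): Node 2 can switch to Full (7 → 9). Not NE.
(Off, Full, Off): Node 2 can switch to ARC (7 → 11). Not NE.
(Off, Full, LRU): Node 3 can switch to Off (6 → 8). Not NE.
(LRU, LFU, Off): Node 1 can switch to Off (0 → 6). Not NE.
(LRU, LFU, LRU): Node 2 can switch to ARC (10 → 12). Not NE.
(The remaining 4 profiles each have a profitable deviation by the same check.)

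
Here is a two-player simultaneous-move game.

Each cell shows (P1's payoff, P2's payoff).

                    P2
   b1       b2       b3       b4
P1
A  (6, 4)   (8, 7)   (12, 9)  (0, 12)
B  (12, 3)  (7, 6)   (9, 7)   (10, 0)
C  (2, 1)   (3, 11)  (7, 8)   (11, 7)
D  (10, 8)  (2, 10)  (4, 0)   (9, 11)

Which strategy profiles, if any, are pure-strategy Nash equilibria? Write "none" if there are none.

P1 against b1: payoffs 6, 12, 2, 10 → best response B.
P1 against b2: payoffs 8, 7, 3, 2 → best response A.
P1 against b3: payoffs 12, 9, 7, 4 → best response A.
P1 against b4: payoffs 0, 10, 11, 9 → best response C.
P2 against A: payoffs 4, 7, 9, 12 → best response b4.
P2 against B: payoffs 3, 6, 7, 0 → best response b3.
P2 against C: payoffs 1, 11, 8, 7 → best response b2.
P2 against D: payoffs 8, 10, 0, 11 → best response b4.
No profile is a mutual best response for all players.

There is no pure-strategy Nash equilibrium.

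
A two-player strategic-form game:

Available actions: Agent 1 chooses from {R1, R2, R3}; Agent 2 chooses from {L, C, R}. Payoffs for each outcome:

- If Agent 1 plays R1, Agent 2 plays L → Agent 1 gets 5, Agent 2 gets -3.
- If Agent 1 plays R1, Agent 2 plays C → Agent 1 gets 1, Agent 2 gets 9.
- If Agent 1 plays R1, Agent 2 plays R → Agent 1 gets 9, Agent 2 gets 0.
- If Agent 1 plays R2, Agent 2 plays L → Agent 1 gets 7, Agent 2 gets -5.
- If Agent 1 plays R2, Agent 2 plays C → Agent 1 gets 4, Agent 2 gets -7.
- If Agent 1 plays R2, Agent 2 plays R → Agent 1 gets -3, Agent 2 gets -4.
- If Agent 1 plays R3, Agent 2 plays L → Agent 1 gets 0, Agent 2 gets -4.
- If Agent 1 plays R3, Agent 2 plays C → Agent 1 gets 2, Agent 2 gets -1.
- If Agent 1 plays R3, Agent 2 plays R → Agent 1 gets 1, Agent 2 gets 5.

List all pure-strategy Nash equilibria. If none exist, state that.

(R1, L): Agent 1 can switch to R2 (5 → 7). Not NE.
(R1, C): Agent 1 can switch to R2 (1 → 4). Not NE.
(R1, R): Agent 2 can switch to C (0 → 9). Not NE.
(R2, L): Agent 2 can switch to R (-5 → -4). Not NE.
(R2, C): Agent 2 can switch to L (-7 → -5). Not NE.
(R2, R): Agent 1 can switch to R1 (-3 → 9). Not NE.
(R3, L): Agent 1 can switch to R1 (0 → 5). Not NE.
(R3, C): Agent 1 can switch to R2 (2 → 4). Not NE.
(R3, R): Agent 1 can switch to R1 (1 → 9). Not NE.

No pure-strategy Nash equilibrium.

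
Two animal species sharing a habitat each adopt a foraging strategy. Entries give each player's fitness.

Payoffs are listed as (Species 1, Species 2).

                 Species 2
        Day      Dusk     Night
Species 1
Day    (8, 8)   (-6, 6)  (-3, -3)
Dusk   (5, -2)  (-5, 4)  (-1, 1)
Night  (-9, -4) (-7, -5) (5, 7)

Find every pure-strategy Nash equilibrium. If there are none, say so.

(Day, Day); (Dusk, Dusk); (Night, Night)

(Day, Day): Species 1 gets 8, best alternative 5; Species 2 gets 8, best alternative 6. No profitable deviation — NE.
(Day, Dusk): Species 1 can switch to Dusk (-6 → -5). Not NE.
(Day, Night): Species 1 can switch to Dusk (-3 → -1). Not NE.
(Dusk, Day): Species 1 can switch to Day (5 → 8). Not NE.
(Dusk, Dusk): Species 1 gets -5, best alternative -6; Species 2 gets 4, best alternative 1. No profitable deviation — NE.
(Dusk, Night): Species 1 can switch to Night (-1 → 5). Not NE.
(Night, Day): Species 1 can switch to Day (-9 → 8). Not NE.
(Night, Dusk): Species 1 can switch to Day (-7 → -6). Not NE.
(Night, Night): Species 1 gets 5, best alternative -1; Species 2 gets 7, best alternative -4. No profitable deviation — NE.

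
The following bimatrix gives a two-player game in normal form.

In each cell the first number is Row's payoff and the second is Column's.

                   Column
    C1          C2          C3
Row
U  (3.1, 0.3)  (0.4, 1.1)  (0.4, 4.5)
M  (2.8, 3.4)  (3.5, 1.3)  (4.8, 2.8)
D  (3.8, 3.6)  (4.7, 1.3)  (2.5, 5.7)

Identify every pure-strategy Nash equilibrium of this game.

No pure-strategy Nash equilibrium.

Check each profile: it is a Nash equilibrium iff no player can strictly gain by switching unilaterally.
(U, C1): Row can switch to D (3.1 → 3.8). Not NE.
(U, C2): Row can switch to M (0.4 → 3.5). Not NE.
(U, C3): Row can switch to M (0.4 → 4.8). Not NE.
(M, C1): Row can switch to U (2.8 → 3.1). Not NE.
(M, C2): Row can switch to D (3.5 → 4.7). Not NE.
(M, C3): Column can switch to C1 (2.8 → 3.4). Not NE.
(D, C1): Column can switch to C3 (3.6 → 5.7). Not NE.
(D, C2): Column can switch to C1 (1.3 → 3.6). Not NE.
(The remaining 1 profile has a profitable deviation by the same check.)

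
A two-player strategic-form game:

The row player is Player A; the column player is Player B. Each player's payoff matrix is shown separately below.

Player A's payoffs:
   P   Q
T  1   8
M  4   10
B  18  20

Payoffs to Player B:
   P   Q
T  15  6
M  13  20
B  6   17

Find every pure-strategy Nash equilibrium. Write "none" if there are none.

(B, Q)

Player A against P: payoffs 1, 4, 18 → best response B.
Player A against Q: payoffs 8, 10, 20 → best response B.
Player B against T: payoffs 15, 6 → best response P.
Player B against M: payoffs 13, 20 → best response Q.
Player B against B: payoffs 6, 17 → best response Q.
Mutual best responses: (B, Q).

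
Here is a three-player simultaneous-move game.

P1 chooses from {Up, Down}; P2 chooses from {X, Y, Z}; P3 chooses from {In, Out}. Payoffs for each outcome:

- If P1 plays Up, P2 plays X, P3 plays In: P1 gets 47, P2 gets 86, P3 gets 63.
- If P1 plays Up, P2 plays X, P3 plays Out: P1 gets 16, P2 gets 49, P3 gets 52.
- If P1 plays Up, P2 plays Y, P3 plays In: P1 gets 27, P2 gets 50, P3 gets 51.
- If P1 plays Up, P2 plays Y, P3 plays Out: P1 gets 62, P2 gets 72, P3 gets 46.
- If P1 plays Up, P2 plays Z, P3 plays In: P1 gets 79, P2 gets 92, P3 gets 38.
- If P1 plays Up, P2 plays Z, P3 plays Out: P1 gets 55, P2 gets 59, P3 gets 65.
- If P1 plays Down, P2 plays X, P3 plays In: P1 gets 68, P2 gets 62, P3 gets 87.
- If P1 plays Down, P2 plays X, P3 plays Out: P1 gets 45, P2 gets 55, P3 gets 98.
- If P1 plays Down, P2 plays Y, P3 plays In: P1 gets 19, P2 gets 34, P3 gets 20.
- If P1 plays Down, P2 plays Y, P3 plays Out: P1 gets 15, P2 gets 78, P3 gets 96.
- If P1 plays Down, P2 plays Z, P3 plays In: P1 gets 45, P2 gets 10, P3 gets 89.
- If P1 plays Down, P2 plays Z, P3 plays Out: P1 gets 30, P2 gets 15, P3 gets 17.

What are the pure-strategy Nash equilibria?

none

P1 against (X, In): payoffs 47, 68 → best response Down.
P1 against (X, Out): payoffs 16, 45 → best response Down.
P1 against (Y, In): payoffs 27, 19 → best response Up.
P1 against (Y, Out): payoffs 62, 15 → best response Up.
P1 against (Z, In): payoffs 79, 45 → best response Up.
P1 against (Z, Out): payoffs 55, 30 → best response Up.
P2 against (Up, In): payoffs 86, 50, 92 → best response Z.
P2 against (Up, Out): payoffs 49, 72, 59 → best response Y.
P2 against (Down, In): payoffs 62, 34, 10 → best response X.
P2 against (Down, Out): payoffs 55, 78, 15 → best response Y.
P3 against (Up, X): payoffs 63, 52 → best response In.
P3 against (Up, Y): payoffs 51, 46 → best response In.
P3 against (Up, Z): payoffs 38, 65 → best response Out.
P3 against (Down, X): payoffs 87, 98 → best response Out.
P3 against (Down, Y): payoffs 20, 96 → best response Out.
P3 against (Down, Z): payoffs 89, 17 → best response In.
No profile is a mutual best response for all players.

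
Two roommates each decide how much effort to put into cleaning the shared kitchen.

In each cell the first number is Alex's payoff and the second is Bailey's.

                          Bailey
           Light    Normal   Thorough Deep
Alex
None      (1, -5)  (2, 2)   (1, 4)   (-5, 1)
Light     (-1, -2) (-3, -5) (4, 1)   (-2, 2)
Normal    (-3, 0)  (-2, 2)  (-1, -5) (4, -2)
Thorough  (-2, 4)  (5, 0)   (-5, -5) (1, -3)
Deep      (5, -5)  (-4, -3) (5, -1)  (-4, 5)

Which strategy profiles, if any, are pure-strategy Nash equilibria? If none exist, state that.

There is no pure-strategy Nash equilibrium.

(None, Light): Alex can switch to Deep (1 → 5). Not NE.
(None, Normal): Alex can switch to Thorough (2 → 5). Not NE.
(None, Thorough): Alex can switch to Light (1 → 4). Not NE.
(None, Deep): Alex can switch to Light (-5 → -2). Not NE.
(Light, Light): Alex can switch to None (-1 → 1). Not NE.
(Light, Normal): Alex can switch to None (-3 → 2). Not NE.
(Light, Thorough): Alex can switch to Deep (4 → 5). Not NE.
(Light, Deep): Alex can switch to Normal (-2 → 4). Not NE.
(The remaining 12 profiles each have a profitable deviation by the same check.)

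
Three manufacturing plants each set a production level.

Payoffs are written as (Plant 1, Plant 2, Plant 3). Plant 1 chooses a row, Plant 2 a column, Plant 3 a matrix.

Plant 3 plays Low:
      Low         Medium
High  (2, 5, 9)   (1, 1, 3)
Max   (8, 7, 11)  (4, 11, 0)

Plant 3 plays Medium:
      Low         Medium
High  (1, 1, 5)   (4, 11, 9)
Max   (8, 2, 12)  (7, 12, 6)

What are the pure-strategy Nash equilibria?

The unique pure-strategy Nash equilibrium is (Max, Medium, Medium).

Check each profile: it is a Nash equilibrium iff no player can strictly gain by switching unilaterally.
(High, Low, Low): Plant 1 can switch to Max (2 → 8). Not NE.
(High, Low, Medium): Plant 1 can switch to Max (1 → 8). Not NE.
(High, Medium, Low): Plant 1 can switch to Max (1 → 4). Not NE.
(High, Medium, Medium): Plant 1 can switch to Max (4 → 7). Not NE.
(Max, Low, Low): Plant 2 can switch to Medium (7 → 11). Not NE.
(Max, Low, Medium): Plant 2 can switch to Medium (2 → 12). Not NE.
(Max, Medium, Low): Plant 3 can switch to Medium (0 → 6). Not NE.
(Max, Medium, Medium): Plant 1 gets 7, best alternative 4; Plant 2 gets 12, best alternative 2; Plant 3 gets 6, best alternative 0. No profitable deviation — NE.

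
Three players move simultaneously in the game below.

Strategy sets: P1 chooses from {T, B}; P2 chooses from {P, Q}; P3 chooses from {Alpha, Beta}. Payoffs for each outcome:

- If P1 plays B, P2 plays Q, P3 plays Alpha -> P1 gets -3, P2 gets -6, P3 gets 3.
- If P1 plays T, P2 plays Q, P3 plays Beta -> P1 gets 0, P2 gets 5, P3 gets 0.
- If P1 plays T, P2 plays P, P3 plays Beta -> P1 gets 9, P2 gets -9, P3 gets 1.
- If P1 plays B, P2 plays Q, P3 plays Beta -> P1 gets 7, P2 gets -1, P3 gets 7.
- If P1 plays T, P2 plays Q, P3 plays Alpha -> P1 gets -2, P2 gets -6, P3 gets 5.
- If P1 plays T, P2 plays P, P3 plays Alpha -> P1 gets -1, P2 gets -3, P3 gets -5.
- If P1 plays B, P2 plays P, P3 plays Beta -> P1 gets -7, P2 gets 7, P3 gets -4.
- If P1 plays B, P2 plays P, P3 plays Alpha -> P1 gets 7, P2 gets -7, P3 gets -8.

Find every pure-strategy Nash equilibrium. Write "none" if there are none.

No pure-strategy Nash equilibrium.

P1 against (P, Alpha): payoffs -1, 7 → best response B.
P1 against (P, Beta): payoffs 9, -7 → best response T.
P1 against (Q, Alpha): payoffs -2, -3 → best response T.
P1 against (Q, Beta): payoffs 0, 7 → best response B.
P2 against (T, Alpha): payoffs -3, -6 → best response P.
P2 against (T, Beta): payoffs -9, 5 → best response Q.
P2 against (B, Alpha): payoffs -7, -6 → best response Q.
P2 against (B, Beta): payoffs 7, -1 → best response P.
P3 against (T, P): payoffs -5, 1 → best response Beta.
P3 against (T, Q): payoffs 5, 0 → best response Alpha.
P3 against (B, P): payoffs -8, -4 → best response Beta.
P3 against (B, Q): payoffs 3, 7 → best response Beta.
No profile is a mutual best response for all players.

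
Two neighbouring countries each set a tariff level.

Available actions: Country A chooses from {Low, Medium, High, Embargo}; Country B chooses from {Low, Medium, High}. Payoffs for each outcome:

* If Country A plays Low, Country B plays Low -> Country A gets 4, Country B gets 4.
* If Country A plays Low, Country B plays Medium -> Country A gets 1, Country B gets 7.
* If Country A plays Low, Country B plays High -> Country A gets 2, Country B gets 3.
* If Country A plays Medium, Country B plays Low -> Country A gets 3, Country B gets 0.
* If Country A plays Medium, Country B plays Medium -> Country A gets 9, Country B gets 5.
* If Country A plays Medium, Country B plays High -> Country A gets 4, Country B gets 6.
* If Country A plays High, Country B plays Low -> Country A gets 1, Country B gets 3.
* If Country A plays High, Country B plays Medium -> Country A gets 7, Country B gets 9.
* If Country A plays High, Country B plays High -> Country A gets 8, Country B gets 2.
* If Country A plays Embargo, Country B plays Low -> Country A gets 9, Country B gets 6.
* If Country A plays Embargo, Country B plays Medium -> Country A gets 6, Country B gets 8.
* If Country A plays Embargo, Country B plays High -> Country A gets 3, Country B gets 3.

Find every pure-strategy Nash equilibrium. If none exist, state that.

This game has no pure Nash equilibrium.

Country A against Low: payoffs 4, 3, 1, 9 → best response Embargo.
Country A against Medium: payoffs 1, 9, 7, 6 → best response Medium.
Country A against High: payoffs 2, 4, 8, 3 → best response High.
Country B against Low: payoffs 4, 7, 3 → best response Medium.
Country B against Medium: payoffs 0, 5, 6 → best response High.
Country B against High: payoffs 3, 9, 2 → best response Medium.
Country B against Embargo: payoffs 6, 8, 3 → best response Medium.
No profile is a mutual best response for all players.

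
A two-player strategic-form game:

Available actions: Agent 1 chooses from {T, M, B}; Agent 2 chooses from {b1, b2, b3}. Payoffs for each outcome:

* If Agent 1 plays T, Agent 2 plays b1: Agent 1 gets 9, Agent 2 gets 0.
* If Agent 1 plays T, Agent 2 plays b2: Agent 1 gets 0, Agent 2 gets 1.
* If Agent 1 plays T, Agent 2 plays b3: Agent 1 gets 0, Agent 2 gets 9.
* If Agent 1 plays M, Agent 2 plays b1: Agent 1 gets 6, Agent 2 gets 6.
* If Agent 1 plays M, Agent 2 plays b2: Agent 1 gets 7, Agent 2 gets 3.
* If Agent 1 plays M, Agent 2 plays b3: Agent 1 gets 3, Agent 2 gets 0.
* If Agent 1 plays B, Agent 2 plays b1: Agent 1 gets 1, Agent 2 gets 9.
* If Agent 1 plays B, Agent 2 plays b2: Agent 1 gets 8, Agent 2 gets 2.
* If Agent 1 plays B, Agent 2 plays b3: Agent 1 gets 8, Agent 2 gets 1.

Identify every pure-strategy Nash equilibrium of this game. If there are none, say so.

none

(T, b1): Agent 2 can switch to b2 (0 → 1). Not NE.
(T, b2): Agent 1 can switch to M (0 → 7). Not NE.
(T, b3): Agent 1 can switch to M (0 → 3). Not NE.
(M, b1): Agent 1 can switch to T (6 → 9). Not NE.
(M, b2): Agent 1 can switch to B (7 → 8). Not NE.
(M, b3): Agent 1 can switch to B (3 → 8). Not NE.
(The remaining 3 profiles each have a profitable deviation by the same check.)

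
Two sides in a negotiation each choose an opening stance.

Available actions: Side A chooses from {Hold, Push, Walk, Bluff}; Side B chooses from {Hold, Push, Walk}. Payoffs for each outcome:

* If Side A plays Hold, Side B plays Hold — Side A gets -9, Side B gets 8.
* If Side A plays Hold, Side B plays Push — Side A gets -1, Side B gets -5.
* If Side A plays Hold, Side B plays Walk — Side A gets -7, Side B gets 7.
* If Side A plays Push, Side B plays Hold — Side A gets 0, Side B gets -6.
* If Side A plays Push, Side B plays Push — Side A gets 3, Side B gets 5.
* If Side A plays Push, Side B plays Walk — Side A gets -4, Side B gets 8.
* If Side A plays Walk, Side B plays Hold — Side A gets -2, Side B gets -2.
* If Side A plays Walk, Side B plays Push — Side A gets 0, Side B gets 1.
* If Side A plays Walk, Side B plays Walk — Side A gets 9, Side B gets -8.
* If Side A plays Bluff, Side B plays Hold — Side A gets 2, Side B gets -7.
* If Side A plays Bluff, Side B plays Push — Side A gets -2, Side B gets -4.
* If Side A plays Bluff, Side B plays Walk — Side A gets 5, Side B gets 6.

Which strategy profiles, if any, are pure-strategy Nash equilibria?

Mark each player's best response to every combination of opponents' strategies; a profile where every player is best-responding is a pure Nash equilibrium.
Side A against Hold: payoffs -9, 0, -2, 2 → best response Bluff.
Side A against Push: payoffs -1, 3, 0, -2 → best response Push.
Side A against Walk: payoffs -7, -4, 9, 5 → best response Walk.
Side B against Hold: payoffs 8, -5, 7 → best response Hold.
Side B against Push: payoffs -6, 5, 8 → best response Walk.
Side B against Walk: payoffs -2, 1, -8 → best response Push.
Side B against Bluff: payoffs -7, -4, 6 → best response Walk.
No profile is a mutual best response for all players.

none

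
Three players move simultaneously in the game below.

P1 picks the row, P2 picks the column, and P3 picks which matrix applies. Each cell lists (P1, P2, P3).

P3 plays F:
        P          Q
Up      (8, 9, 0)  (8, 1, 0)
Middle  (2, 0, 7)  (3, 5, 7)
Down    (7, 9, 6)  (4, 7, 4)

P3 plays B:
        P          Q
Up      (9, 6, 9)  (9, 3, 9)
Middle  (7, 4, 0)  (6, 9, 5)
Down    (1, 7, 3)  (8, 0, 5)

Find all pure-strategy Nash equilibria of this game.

(Up, P, B)

For each player, find the best response to each opponent profile; mutual best responses are the pure NE.
P1 against (P, F): payoffs 8, 2, 7 → best response Up.
P1 against (P, B): payoffs 9, 7, 1 → best response Up.
P1 against (Q, F): payoffs 8, 3, 4 → best response Up.
P1 against (Q, B): payoffs 9, 6, 8 → best response Up.
P2 against (Up, F): payoffs 9, 1 → best response P.
P2 against (Up, B): payoffs 6, 3 → best response P.
P2 against (Middle, F): payoffs 0, 5 → best response Q.
P2 against (Middle, B): payoffs 4, 9 → best response Q.
P2 against (Down, F): payoffs 9, 7 → best response P.
P2 against (Down, B): payoffs 7, 0 → best response P.
P3 against (Up, P): payoffs 0, 9 → best response B.
P3 against (Up, Q): payoffs 0, 9 → best response B.
P3 against (Middle, P): payoffs 7, 0 → best response F.
P3 against (Middle, Q): payoffs 7, 5 → best response F.
P3 against (Down, P): payoffs 6, 3 → best response F.
P3 against (Down, Q): payoffs 4, 5 → best response B.
Mutual best responses: (Up, P, B).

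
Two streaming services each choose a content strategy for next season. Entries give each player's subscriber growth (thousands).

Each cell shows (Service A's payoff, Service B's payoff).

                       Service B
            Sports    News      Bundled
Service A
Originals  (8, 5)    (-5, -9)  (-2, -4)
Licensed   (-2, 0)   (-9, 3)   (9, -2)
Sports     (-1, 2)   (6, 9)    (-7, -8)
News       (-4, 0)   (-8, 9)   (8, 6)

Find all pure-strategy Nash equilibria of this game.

Service A against Sports: payoffs 8, -2, -1, -4 → best response Originals.
Service A against News: payoffs -5, -9, 6, -8 → best response Sports.
Service A against Bundled: payoffs -2, 9, -7, 8 → best response Licensed.
Service B against Originals: payoffs 5, -9, -4 → best response Sports.
Service B against Licensed: payoffs 0, 3, -2 → best response News.
Service B against Sports: payoffs 2, 9, -8 → best response News.
Service B against News: payoffs 0, 9, 6 → best response News.
Mutual best responses: (Originals, Sports); (Sports, News).

Pure-strategy Nash equilibria: (Originals, Sports) and (Sports, News)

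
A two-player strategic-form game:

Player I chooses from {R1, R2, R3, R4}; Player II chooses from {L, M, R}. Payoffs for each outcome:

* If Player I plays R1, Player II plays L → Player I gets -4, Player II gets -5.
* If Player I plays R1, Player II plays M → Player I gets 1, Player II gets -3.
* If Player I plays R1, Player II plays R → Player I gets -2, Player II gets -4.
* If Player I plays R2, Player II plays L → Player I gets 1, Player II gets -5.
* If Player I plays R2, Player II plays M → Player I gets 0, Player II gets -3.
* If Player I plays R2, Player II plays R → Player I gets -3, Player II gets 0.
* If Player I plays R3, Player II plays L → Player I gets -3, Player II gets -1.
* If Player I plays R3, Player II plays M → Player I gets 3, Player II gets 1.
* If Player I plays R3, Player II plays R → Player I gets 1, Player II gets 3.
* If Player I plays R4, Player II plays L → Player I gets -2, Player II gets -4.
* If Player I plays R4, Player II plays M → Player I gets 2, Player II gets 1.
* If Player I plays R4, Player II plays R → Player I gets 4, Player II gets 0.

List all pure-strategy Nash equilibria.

Player I against L: payoffs -4, 1, -3, -2 → best response R2.
Player I against M: payoffs 1, 0, 3, 2 → best response R3.
Player I against R: payoffs -2, -3, 1, 4 → best response R4.
Player II against R1: payoffs -5, -3, -4 → best response M.
Player II against R2: payoffs -5, -3, 0 → best response R.
Player II against R3: payoffs -1, 1, 3 → best response R.
Player II against R4: payoffs -4, 1, 0 → best response M.
No profile is a mutual best response for all players.

No pure-strategy Nash equilibrium.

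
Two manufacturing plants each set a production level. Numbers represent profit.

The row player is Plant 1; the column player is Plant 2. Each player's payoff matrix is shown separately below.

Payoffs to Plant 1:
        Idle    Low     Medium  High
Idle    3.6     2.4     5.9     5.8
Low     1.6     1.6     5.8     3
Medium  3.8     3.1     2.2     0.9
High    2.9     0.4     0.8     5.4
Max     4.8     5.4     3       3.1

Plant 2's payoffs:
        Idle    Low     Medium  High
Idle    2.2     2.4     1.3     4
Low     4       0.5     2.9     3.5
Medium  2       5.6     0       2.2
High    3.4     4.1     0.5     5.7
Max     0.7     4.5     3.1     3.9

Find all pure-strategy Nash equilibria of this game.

Plant 1 against Idle: payoffs 3.6, 1.6, 3.8, 2.9, 4.8 → best response Max.
Plant 1 against Low: payoffs 2.4, 1.6, 3.1, 0.4, 5.4 → best response Max.
Plant 1 against Medium: payoffs 5.9, 5.8, 2.2, 0.8, 3 → best response Idle.
Plant 1 against High: payoffs 5.8, 3, 0.9, 5.4, 3.1 → best response Idle.
Plant 2 against Idle: payoffs 2.2, 2.4, 1.3, 4 → best response High.
Plant 2 against Low: payoffs 4, 0.5, 2.9, 3.5 → best response Idle.
Plant 2 against Medium: payoffs 2, 5.6, 0, 2.2 → best response Low.
Plant 2 against High: payoffs 3.4, 4.1, 0.5, 5.7 → best response High.
Plant 2 against Max: payoffs 0.7, 4.5, 3.1, 3.9 → best response Low.
Mutual best responses: (Idle, High); (Max, Low).

The pure Nash equilibria are (Idle, High); (Max, Low).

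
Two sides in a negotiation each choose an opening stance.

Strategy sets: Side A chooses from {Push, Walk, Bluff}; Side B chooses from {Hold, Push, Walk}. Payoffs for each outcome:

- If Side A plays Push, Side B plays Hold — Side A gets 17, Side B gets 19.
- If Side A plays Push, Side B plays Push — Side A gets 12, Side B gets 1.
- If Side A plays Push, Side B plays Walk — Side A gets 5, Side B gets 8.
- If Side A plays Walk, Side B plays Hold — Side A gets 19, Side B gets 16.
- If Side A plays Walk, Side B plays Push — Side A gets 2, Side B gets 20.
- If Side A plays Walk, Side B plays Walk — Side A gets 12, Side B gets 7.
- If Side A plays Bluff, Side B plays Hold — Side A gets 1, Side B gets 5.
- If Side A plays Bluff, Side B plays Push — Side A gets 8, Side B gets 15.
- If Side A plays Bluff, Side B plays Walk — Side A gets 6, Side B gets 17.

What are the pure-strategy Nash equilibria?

There is no pure-strategy Nash equilibrium.

Mark each player's best response to every combination of opponents' strategies; a profile where every player is best-responding is a pure Nash equilibrium.
Side A against Hold: payoffs 17, 19, 1 → best response Walk.
Side A against Push: payoffs 12, 2, 8 → best response Push.
Side A against Walk: payoffs 5, 12, 6 → best response Walk.
Side B against Push: payoffs 19, 1, 8 → best response Hold.
Side B against Walk: payoffs 16, 20, 7 → best response Push.
Side B against Bluff: payoffs 5, 15, 17 → best response Walk.
No profile is a mutual best response for all players.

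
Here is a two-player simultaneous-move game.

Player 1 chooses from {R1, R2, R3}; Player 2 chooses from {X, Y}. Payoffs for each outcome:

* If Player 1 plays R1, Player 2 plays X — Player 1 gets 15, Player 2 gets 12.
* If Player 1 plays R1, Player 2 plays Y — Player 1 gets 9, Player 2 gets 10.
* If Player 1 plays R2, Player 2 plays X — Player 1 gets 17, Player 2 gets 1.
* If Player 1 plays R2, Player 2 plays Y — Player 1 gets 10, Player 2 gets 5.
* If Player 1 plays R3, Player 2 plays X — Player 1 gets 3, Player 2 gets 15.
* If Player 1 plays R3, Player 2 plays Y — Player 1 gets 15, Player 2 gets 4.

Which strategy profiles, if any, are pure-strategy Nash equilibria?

(R1, X): Player 1 can switch to R2 (15 → 17). Not NE.
(R1, Y): Player 1 can switch to R2 (9 → 10). Not NE.
(R2, X): Player 2 can switch to Y (1 → 5). Not NE.
(R2, Y): Player 1 can switch to R3 (10 → 15). Not NE.
(R3, X): Player 1 can switch to R1 (3 → 15). Not NE.
(R3, Y): Player 2 can switch to X (4 → 15). Not NE.

There is no pure-strategy Nash equilibrium.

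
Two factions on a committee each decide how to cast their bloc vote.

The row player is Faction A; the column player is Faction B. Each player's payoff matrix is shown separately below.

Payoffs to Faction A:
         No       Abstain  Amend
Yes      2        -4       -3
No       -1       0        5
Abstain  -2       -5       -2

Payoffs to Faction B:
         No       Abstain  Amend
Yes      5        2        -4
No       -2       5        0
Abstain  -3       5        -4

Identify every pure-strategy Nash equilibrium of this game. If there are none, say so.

(Yes, No), (No, Abstain)

For each player, find the best response to each opponent profile; mutual best responses are the pure NE.
Faction A against No: payoffs 2, -1, -2 → best response Yes.
Faction A against Abstain: payoffs -4, 0, -5 → best response No.
Faction A against Amend: payoffs -3, 5, -2 → best response No.
Faction B against Yes: payoffs 5, 2, -4 → best response No.
Faction B against No: payoffs -2, 5, 0 → best response Abstain.
Faction B against Abstain: payoffs -3, 5, -4 → best response Abstain.
Mutual best responses: (Yes, No); (No, Abstain).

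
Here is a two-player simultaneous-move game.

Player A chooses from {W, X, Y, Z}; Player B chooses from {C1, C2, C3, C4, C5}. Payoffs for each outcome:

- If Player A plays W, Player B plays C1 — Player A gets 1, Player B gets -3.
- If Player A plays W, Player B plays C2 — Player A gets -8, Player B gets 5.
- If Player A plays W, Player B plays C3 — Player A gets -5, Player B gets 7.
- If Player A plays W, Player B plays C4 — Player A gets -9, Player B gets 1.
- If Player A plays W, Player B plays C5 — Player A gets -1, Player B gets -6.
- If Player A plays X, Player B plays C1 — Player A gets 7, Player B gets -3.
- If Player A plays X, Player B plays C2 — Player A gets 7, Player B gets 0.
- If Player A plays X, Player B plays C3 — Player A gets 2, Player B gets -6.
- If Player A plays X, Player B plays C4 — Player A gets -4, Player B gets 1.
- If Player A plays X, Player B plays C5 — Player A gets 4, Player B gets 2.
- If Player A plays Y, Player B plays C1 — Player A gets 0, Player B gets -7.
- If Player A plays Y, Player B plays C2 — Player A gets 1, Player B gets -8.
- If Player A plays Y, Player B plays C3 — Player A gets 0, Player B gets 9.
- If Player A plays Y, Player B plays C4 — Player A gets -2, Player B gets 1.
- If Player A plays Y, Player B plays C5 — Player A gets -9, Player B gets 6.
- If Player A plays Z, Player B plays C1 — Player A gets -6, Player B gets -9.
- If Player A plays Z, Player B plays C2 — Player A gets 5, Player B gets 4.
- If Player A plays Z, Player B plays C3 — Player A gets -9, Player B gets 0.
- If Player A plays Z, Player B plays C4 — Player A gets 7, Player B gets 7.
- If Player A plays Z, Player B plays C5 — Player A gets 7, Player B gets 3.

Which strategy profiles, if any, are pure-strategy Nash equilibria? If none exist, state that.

For each strategy profile, look for a profitable unilateral deviation.
(W, C1): Player A can switch to X (1 → 7). Not NE.
(W, C2): Player A can switch to X (-8 → 7). Not NE.
(W, C3): Player A can switch to X (-5 → 2). Not NE.
(W, C4): Player A can switch to X (-9 → -4). Not NE.
(W, C5): Player A can switch to X (-1 → 4). Not NE.
(X, C1): Player B can switch to C2 (-3 → 0). Not NE.
(X, C2): Player B can switch to C4 (0 → 1). Not NE.
(X, C3): Player B can switch to C1 (-6 → -3). Not NE.
(Z, C4): Player A gets 7, best alternative -2; Player B gets 7, best alternative 4. No profitable deviation — NE.
(The remaining 11 profiles each have a profitable deviation by the same check.)

The unique pure-strategy Nash equilibrium is (Z, C4).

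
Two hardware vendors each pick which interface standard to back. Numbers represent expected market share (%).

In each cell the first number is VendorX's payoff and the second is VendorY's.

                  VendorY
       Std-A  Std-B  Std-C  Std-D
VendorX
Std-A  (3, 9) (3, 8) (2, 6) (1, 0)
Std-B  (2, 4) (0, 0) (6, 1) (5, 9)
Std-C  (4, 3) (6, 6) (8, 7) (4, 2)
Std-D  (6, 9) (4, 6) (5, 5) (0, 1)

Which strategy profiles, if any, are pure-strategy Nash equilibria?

(Std-A, Std-A): VendorX can switch to Std-C (3 → 4). Not NE.
(Std-A, Std-B): VendorX can switch to Std-C (3 → 6). Not NE.
(Std-A, Std-C): VendorX can switch to Std-B (2 → 6). Not NE.
(Std-A, Std-D): VendorX can switch to Std-B (1 → 5). Not NE.
(Std-B, Std-A): VendorX can switch to Std-A (2 → 3). Not NE.
(Std-B, Std-B): VendorX can switch to Std-A (0 → 3). Not NE.
(Std-B, Std-C): VendorX can switch to Std-C (6 → 8). Not NE.
(Std-B, Std-D): VendorX gets 5, best alternative 4; VendorY gets 9, best alternative 4. No profitable deviation — NE.
(Std-C, Std-A): VendorX can switch to Std-D (4 → 6). Not NE.
(Std-C, Std-C): VendorX gets 8, best alternative 6; VendorY gets 7, best alternative 6. No profitable deviation — NE.
(Std-D, Std-A): VendorX gets 6, best alternative 4; VendorY gets 9, best alternative 6. No profitable deviation — NE.
(The remaining 5 profiles each have a profitable deviation by the same check.)

The pure Nash equilibria are (Std-B, Std-D) and (Std-C, Std-C) and (Std-D, Std-A).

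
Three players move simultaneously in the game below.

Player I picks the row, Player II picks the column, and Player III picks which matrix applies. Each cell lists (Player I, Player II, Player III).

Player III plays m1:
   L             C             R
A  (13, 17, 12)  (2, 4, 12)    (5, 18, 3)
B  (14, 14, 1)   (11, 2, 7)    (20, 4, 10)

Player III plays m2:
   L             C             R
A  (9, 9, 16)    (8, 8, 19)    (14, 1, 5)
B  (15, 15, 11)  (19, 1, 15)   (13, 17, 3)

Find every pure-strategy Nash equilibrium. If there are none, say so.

none

(A, L, m1): Player I can switch to B (13 → 14). Not NE.
(A, L, m2): Player I can switch to B (9 → 15). Not NE.
(A, C, m1): Player I can switch to B (2 → 11). Not NE.
(A, C, m2): Player I can switch to B (8 → 19). Not NE.
(A, R, m1): Player I can switch to B (5 → 20). Not NE.
(A, R, m2): Player II can switch to L (1 → 9). Not NE.
(B, L, m1): Player III can switch to m2 (1 → 11). Not NE.
(B, L, m2): Player II can switch to R (15 → 17). Not NE.
(The remaining 4 profiles each have a profitable deviation by the same check.)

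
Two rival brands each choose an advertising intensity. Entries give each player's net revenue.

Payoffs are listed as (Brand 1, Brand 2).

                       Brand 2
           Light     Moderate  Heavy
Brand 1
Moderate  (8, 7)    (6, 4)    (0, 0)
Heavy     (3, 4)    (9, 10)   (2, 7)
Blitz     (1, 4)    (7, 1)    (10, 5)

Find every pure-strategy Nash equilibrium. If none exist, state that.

Pure-strategy Nash equilibria: (Moderate, Light); (Heavy, Moderate); (Blitz, Heavy)

(Moderate, Light): Brand 1 gets 8, best alternative 3; Brand 2 gets 7, best alternative 4. No profitable deviation — NE.
(Moderate, Moderate): Brand 1 can switch to Heavy (6 → 9). Not NE.
(Moderate, Heavy): Brand 1 can switch to Heavy (0 → 2). Not NE.
(Heavy, Light): Brand 1 can switch to Moderate (3 → 8). Not NE.
(Heavy, Moderate): Brand 1 gets 9, best alternative 7; Brand 2 gets 10, best alternative 7. No profitable deviation — NE.
(Heavy, Heavy): Brand 1 can switch to Blitz (2 → 10). Not NE.
(Blitz, Light): Brand 1 can switch to Moderate (1 → 8). Not NE.
(Blitz, Moderate): Brand 1 can switch to Heavy (7 → 9). Not NE.
(Blitz, Heavy): Brand 1 gets 10, best alternative 2; Brand 2 gets 5, best alternative 4. No profitable deviation — NE.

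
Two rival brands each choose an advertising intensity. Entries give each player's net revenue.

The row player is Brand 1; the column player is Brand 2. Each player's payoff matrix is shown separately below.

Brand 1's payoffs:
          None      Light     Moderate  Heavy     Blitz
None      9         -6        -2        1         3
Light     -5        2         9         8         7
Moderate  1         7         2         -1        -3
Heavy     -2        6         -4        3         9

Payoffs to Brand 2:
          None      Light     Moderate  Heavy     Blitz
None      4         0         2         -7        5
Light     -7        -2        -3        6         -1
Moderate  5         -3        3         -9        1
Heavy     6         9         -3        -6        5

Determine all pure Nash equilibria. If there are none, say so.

The unique pure-strategy Nash equilibrium is (Light, Heavy).

Brand 1 against None: payoffs 9, -5, 1, -2 → best response None.
Brand 1 against Light: payoffs -6, 2, 7, 6 → best response Moderate.
Brand 1 against Moderate: payoffs -2, 9, 2, -4 → best response Light.
Brand 1 against Heavy: payoffs 1, 8, -1, 3 → best response Light.
Brand 1 against Blitz: payoffs 3, 7, -3, 9 → best response Heavy.
Brand 2 against None: payoffs 4, 0, 2, -7, 5 → best response Blitz.
Brand 2 against Light: payoffs -7, -2, -3, 6, -1 → best response Heavy.
Brand 2 against Moderate: payoffs 5, -3, 3, -9, 1 → best response None.
Brand 2 against Heavy: payoffs 6, 9, -3, -6, 5 → best response Light.
Mutual best responses: (Light, Heavy).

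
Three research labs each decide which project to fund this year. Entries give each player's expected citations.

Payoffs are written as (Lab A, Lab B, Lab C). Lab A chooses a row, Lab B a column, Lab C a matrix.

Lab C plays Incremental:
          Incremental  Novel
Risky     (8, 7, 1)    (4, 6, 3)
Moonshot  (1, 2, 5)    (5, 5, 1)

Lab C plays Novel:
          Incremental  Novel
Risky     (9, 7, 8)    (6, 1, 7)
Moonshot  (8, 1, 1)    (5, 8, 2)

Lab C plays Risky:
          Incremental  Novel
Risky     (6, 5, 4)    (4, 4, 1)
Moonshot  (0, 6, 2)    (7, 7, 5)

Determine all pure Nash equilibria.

The pure Nash equilibria are (Risky, Incremental, Novel), (Moonshot, Novel, Risky).

Lab A against (Incremental, Incremental): payoffs 8, 1 → best response Risky.
Lab A against (Incremental, Novel): payoffs 9, 8 → best response Risky.
Lab A against (Incremental, Risky): payoffs 6, 0 → best response Risky.
Lab A against (Novel, Incremental): payoffs 4, 5 → best response Moonshot.
Lab A against (Novel, Novel): payoffs 6, 5 → best response Risky.
Lab A against (Novel, Risky): payoffs 4, 7 → best response Moonshot.
Lab B against (Risky, Incremental): payoffs 7, 6 → best response Incremental.
Lab B against (Risky, Novel): payoffs 7, 1 → best response Incremental.
Lab B against (Risky, Risky): payoffs 5, 4 → best response Incremental.
Lab B against (Moonshot, Incremental): payoffs 2, 5 → best response Novel.
Lab B against (Moonshot, Novel): payoffs 1, 8 → best response Novel.
Lab B against (Moonshot, Risky): payoffs 6, 7 → best response Novel.
Lab C against (Risky, Incremental): payoffs 1, 8, 4 → best response Novel.
Lab C against (Risky, Novel): payoffs 3, 7, 1 → best response Novel.
Lab C against (Moonshot, Incremental): payoffs 5, 1, 2 → best response Incremental.
Lab C against (Moonshot, Novel): payoffs 1, 2, 5 → best response Risky.
Mutual best responses: (Risky, Incremental, Novel); (Moonshot, Novel, Risky).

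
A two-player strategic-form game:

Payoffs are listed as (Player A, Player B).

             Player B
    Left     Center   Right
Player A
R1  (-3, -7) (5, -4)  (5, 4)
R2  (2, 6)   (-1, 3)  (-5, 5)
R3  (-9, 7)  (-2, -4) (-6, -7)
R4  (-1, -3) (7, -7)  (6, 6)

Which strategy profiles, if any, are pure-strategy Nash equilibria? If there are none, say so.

For each strategy profile, look for a profitable unilateral deviation.
(R1, Left): Player A can switch to R2 (-3 → 2). Not NE.
(R1, Center): Player A can switch to R4 (5 → 7). Not NE.
(R1, Right): Player A can switch to R4 (5 → 6). Not NE.
(R2, Left): Player A gets 2, best alternative -1; Player B gets 6, best alternative 5. No profitable deviation — NE.
(R2, Center): Player A can switch to R1 (-1 → 5). Not NE.
(R2, Right): Player A can switch to R1 (-5 → 5). Not NE.
(R3, Left): Player A can switch to R1 (-9 → -3). Not NE.
(R3, Center): Player A can switch to R1 (-2 → 5). Not NE.
(R3, Right): Player A can switch to R1 (-6 → 5). Not NE.
(R4, Left): Player A can switch to R2 (-1 → 2). Not NE.
(R4, Center): Player B can switch to Left (-7 → -3). Not NE.
(R4, Right): Player A gets 6, best alternative 5; Player B gets 6, best alternative -3. No profitable deviation — NE.

(R2, Left), (R4, Right)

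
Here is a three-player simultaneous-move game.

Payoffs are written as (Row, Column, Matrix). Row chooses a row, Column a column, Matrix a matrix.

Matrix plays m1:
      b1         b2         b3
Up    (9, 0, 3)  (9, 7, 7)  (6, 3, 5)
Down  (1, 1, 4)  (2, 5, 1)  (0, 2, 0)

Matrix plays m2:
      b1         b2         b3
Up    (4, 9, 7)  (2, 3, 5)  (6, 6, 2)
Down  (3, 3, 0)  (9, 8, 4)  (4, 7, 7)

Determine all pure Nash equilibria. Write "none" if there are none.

(Up, b1, m1): Column can switch to b2 (0 → 7). Not NE.
(Up, b1, m2): Row gets 4, best alternative 3; Column gets 9, best alternative 6; Matrix gets 7, best alternative 3. No profitable deviation — NE.
(Up, b2, m1): Row gets 9, best alternative 2; Column gets 7, best alternative 3; Matrix gets 7, best alternative 5. No profitable deviation — NE.
(Up, b2, m2): Row can switch to Down (2 → 9). Not NE.
(Up, b3, m1): Column can switch to b2 (3 → 7). Not NE.
(Up, b3, m2): Column can switch to b1 (6 → 9). Not NE.
(Down, b1, m1): Row can switch to Up (1 → 9). Not NE.
(Down, b1, m2): Row can switch to Up (3 → 4). Not NE.
(Down, b2, m2): Row gets 9, best alternative 2; Column gets 8, best alternative 7; Matrix gets 4, best alternative 1. No profitable deviation — NE.
(The remaining 3 profiles each have a profitable deviation by the same check.)

Pure-strategy Nash equilibria: (Up, b1, m2); (Up, b2, m1); (Down, b2, m2)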